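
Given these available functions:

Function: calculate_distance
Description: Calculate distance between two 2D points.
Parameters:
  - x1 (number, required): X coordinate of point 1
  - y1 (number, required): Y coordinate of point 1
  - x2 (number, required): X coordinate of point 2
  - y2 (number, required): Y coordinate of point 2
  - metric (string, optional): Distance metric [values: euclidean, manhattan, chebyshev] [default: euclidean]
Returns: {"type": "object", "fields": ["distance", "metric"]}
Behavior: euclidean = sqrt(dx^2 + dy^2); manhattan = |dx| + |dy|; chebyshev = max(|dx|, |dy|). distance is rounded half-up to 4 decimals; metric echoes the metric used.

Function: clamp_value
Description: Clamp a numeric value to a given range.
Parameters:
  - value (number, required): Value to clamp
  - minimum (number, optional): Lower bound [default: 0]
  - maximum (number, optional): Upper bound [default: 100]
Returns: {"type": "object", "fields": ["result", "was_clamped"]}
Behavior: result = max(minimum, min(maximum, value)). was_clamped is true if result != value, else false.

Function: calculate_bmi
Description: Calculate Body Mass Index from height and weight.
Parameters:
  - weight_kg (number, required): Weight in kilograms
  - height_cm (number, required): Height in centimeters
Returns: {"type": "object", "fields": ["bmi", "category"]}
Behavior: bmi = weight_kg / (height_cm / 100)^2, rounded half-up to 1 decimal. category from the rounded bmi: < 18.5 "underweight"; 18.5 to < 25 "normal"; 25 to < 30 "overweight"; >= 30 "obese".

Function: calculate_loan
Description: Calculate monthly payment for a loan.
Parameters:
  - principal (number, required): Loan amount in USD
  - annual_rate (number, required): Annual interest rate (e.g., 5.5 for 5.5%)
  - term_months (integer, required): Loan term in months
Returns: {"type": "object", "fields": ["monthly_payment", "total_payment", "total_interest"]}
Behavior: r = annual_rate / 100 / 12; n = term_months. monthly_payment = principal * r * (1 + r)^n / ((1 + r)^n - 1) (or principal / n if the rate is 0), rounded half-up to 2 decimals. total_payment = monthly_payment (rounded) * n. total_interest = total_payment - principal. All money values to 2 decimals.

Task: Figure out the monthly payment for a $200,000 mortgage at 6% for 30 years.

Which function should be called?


The task needs a function whose description is: Calculate monthly payment for a loan.
calculate_loan


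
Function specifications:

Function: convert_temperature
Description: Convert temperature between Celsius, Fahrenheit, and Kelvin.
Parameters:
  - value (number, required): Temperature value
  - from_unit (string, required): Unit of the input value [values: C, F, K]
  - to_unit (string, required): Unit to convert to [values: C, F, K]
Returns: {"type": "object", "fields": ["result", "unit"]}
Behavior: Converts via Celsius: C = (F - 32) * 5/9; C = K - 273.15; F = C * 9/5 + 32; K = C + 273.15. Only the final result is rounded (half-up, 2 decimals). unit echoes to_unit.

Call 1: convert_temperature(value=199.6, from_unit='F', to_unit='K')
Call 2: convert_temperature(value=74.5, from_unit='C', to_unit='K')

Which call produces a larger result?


Call 1:
  To C: (199.6 - 32) * 5/9 = 93.111111
  To K: 93.111111 + 273.15 = 366.261111
  Round to 2 decimals: 366.26
  -> 366.26 K
Call 2:
  Input already in C: 74.5
  To K: 74.5 + 273.15 = 347.65
  Round to 2 decimals: 347.65
  -> 347.65 K
Call 1 (366.26 K)


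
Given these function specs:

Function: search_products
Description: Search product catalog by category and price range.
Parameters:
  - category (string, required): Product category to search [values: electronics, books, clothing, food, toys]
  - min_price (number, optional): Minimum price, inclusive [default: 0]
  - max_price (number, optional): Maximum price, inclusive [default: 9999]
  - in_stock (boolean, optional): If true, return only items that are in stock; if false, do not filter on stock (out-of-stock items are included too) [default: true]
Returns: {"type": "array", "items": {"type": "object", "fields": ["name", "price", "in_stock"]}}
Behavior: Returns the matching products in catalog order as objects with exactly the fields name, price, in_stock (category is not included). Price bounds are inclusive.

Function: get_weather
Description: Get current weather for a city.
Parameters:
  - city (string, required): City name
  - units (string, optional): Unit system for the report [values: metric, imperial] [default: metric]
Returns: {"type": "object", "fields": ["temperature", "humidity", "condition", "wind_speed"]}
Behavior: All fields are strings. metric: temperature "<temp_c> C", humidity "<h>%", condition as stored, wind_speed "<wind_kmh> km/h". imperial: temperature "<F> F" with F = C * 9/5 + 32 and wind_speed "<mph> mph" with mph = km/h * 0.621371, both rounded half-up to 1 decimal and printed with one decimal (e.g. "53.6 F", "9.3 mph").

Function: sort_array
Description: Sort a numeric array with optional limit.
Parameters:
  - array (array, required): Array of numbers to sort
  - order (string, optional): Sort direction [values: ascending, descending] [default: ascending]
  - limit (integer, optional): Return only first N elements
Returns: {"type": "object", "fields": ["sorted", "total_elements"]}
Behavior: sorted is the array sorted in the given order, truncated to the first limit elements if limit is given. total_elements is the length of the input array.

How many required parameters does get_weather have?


Parameters of get_weather: city (required), units (optional)
Required count:
1


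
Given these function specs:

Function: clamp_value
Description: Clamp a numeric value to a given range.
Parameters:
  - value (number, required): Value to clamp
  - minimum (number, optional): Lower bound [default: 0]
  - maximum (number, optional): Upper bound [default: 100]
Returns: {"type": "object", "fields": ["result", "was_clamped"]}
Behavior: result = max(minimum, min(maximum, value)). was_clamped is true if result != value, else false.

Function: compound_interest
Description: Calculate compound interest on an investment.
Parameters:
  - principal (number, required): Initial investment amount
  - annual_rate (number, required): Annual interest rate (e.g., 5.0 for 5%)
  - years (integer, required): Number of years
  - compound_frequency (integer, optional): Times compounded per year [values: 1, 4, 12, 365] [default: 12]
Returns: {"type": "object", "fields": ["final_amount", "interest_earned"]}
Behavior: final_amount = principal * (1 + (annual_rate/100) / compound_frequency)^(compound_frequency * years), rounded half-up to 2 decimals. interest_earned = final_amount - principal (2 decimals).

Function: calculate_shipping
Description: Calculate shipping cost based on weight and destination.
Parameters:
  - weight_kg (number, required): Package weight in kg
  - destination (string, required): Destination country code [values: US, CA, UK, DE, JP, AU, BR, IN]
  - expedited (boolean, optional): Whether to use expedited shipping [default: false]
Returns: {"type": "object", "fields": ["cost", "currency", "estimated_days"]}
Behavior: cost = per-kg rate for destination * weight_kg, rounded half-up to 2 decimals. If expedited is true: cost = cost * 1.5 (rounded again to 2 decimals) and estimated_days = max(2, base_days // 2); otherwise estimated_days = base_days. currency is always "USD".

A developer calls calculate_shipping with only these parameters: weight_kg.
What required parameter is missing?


Required parameters: weight_kg, destination
Provided: weight_kg
Missing: destination
destination


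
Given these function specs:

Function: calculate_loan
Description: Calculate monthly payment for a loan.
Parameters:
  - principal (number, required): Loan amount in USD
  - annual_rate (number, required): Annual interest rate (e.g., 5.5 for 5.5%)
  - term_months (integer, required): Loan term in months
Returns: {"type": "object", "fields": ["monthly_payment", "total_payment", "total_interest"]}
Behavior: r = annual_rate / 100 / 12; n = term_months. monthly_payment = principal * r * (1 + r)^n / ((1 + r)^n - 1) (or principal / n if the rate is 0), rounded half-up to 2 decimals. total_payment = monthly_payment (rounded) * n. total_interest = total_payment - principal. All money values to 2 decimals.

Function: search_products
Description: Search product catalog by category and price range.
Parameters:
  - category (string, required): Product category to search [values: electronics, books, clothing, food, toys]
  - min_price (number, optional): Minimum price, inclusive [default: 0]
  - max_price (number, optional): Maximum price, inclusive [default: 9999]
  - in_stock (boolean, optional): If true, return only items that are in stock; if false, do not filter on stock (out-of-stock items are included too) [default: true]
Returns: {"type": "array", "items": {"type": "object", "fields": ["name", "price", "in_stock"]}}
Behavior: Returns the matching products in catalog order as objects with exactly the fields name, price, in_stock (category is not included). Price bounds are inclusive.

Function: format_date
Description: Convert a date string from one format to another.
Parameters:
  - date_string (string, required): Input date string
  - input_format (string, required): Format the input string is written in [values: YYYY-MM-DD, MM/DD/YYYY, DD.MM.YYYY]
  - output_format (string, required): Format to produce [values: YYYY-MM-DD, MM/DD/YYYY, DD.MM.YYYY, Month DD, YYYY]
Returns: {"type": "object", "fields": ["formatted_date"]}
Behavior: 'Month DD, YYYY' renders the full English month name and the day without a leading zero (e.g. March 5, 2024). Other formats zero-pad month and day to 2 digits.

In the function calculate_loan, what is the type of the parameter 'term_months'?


The calculate_loan spec declares:
  - term_months (integer, required): Loan term in months
Type:
integer


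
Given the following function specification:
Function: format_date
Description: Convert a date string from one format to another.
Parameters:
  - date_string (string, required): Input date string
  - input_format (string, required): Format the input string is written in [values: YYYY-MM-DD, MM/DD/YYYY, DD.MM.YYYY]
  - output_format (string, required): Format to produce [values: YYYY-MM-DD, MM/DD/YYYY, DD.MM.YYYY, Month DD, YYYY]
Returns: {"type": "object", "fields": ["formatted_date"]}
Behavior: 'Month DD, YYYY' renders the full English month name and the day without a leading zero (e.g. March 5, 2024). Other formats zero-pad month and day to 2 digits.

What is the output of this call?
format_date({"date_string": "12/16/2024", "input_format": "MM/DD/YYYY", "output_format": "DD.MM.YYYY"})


Parse '12/16/2024' as MM/DD/YYYY: year=2024, month=12, day=16
Render as DD.MM.YYYY: 16.12.2024
Output:
{"formatted_date": "16.12.2024"}


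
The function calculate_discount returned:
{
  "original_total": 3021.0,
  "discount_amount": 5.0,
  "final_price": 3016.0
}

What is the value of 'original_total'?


3021.0


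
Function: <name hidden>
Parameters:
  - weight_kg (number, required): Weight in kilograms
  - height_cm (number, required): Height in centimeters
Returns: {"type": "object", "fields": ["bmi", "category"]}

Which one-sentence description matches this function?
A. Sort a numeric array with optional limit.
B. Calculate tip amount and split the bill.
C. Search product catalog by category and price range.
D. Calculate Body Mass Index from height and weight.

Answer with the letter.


Parameters weight_kg, height_cm and return ["bmi", "category"] fit: Calculate Body Mass Index from height and weight.
D


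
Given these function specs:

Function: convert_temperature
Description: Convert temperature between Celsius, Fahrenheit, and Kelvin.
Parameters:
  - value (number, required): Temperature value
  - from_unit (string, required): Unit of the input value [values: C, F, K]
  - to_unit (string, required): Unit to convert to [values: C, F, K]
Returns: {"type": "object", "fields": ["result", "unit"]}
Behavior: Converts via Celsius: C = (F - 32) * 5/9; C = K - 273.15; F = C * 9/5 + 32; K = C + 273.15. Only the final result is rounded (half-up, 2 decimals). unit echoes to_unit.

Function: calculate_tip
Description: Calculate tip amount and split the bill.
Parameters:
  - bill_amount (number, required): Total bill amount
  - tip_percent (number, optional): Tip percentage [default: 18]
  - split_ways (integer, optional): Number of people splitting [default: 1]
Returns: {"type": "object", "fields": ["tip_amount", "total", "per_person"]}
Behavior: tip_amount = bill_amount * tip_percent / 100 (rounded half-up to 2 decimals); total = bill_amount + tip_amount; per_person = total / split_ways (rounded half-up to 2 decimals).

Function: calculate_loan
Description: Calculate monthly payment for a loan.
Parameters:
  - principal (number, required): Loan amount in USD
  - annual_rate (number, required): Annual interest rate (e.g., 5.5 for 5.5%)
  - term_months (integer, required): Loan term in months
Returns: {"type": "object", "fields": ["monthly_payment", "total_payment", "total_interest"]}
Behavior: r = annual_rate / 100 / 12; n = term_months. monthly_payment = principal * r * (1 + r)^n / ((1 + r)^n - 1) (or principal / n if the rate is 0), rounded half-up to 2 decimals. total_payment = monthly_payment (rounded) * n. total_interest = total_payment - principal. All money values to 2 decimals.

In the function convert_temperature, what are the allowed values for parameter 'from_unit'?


The convert_temperature spec declares:
  - from_unit (string, required): Unit of the input value [values: C, F, K]
Allowed values:
C, F, K


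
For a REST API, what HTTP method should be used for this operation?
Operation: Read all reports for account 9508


GET = read, POST = create, PUT = update/replace, DELETE = remove
This operation is a read.
GET


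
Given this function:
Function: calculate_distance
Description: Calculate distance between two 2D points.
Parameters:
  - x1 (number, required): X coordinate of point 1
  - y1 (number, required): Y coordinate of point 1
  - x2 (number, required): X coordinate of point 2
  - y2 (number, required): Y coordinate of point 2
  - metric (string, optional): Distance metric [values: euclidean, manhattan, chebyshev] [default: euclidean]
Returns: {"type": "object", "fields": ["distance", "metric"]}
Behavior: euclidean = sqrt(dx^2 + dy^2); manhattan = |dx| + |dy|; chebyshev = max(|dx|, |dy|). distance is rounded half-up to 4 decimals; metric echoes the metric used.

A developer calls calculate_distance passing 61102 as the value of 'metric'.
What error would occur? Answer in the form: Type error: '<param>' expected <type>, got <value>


Spec: 'metric' is declared as string; 61102 is an integer.
Type error: 'metric' expected string, got 61102


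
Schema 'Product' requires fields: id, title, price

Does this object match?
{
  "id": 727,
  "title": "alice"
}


Checking required fields...
Missing: price
Invalid - missing required field 'price'


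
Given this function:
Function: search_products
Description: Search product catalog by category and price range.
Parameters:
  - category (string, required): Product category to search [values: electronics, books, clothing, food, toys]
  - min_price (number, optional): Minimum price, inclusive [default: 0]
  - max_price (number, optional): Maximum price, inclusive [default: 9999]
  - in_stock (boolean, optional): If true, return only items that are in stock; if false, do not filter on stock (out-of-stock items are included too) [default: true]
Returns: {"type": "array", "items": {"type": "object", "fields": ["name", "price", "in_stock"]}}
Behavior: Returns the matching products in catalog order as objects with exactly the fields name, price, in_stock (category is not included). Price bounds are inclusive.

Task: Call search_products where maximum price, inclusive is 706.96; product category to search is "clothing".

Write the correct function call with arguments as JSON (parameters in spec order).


Mapping each described value to its parameter name:
  'Maximum price, inclusive' -> max_price = 706.96
  'Product category to search' -> category = "clothing"
search_products({"category": "clothing", "max_price": 706.96})


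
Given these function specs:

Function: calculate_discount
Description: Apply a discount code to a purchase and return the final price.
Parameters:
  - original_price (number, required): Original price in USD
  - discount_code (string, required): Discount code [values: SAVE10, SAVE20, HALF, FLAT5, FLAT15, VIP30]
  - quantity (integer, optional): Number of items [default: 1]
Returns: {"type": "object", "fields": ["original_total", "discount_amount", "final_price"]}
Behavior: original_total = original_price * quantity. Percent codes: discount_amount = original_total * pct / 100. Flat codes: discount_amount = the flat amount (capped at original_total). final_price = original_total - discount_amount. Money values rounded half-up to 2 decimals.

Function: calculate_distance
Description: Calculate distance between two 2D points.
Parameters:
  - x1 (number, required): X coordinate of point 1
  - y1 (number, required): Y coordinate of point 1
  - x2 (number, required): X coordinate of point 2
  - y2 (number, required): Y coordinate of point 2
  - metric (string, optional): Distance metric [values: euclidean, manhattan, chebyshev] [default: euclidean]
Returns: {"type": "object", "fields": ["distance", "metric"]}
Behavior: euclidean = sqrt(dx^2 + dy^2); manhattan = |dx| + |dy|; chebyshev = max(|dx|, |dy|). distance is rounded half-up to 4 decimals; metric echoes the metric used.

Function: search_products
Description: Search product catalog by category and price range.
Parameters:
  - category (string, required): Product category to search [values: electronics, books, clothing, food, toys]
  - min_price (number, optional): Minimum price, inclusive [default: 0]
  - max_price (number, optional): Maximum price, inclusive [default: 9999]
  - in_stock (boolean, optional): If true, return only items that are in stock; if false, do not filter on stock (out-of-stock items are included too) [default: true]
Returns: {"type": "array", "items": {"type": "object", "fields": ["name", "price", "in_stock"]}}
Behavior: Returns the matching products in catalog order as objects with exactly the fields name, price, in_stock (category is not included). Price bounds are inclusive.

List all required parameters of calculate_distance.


Parameters of calculate_distance and their required/optional flag:
  x1: required
  y1: required
  x2: required
  y2: required
  metric: optional
x1, x2, y1, y2


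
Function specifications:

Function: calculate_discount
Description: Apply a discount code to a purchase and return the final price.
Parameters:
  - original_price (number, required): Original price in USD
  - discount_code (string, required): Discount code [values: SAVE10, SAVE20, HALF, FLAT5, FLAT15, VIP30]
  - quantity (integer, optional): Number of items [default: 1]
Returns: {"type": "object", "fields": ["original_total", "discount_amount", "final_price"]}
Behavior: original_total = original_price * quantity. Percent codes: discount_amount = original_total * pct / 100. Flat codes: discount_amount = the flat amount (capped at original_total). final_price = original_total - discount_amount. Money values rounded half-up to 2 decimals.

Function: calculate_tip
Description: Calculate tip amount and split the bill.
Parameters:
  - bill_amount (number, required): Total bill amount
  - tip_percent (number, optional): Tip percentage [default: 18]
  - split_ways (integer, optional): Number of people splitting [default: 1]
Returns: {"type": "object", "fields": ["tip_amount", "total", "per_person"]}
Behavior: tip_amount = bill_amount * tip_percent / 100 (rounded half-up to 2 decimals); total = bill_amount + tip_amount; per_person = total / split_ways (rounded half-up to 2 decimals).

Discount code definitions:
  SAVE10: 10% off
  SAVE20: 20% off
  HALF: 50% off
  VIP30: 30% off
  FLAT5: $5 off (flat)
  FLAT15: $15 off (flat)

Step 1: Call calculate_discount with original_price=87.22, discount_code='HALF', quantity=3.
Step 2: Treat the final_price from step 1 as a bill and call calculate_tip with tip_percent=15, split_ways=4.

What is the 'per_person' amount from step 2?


Step 1: calculate_discount(original_price=87.22, discount_code=HALF, quantity=3)
  original_total = 87.22 * 3 = 261.66
  HALF = 50% off: discount_amount = 261.66 * 50/100 = 130.83 -> 130.83
  final_price = 261.66 - 130.83 = 130.83
  -> final_price = 130.83
Step 2: calculate_tip(bill_amount=130.83, tip_percent=15, split_ways=4)
  tip_amount = 130.83 * 15/100 = 19.6245 -> 19.62
  total = 130.83 + 19.62 = 150.45
  per_person = 150.45 / 4 = 37.6125 -> 37.61
  -> per_person = 37.61
$37.61


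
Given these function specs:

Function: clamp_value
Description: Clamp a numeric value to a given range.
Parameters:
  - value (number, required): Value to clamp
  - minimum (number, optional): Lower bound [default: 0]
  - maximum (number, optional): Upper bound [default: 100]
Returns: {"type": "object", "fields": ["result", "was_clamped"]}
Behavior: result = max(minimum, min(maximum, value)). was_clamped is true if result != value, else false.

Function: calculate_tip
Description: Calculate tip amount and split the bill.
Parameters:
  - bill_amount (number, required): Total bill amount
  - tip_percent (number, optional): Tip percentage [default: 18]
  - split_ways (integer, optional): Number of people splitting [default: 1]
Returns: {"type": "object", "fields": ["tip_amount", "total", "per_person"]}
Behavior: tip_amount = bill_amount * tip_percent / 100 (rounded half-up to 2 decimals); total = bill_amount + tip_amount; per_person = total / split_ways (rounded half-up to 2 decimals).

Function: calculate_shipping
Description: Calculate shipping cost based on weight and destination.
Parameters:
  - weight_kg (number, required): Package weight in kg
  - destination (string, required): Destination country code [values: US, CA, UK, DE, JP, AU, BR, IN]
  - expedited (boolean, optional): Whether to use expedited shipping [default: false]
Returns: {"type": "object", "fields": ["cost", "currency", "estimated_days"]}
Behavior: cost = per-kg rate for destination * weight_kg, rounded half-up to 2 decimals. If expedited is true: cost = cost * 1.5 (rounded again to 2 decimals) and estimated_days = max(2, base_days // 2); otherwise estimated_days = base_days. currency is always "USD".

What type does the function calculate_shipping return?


The calculate_shipping spec declares Returns: {"type": "object", "fields": ["cost", "currency", "estimated_days"]}
Type:
object


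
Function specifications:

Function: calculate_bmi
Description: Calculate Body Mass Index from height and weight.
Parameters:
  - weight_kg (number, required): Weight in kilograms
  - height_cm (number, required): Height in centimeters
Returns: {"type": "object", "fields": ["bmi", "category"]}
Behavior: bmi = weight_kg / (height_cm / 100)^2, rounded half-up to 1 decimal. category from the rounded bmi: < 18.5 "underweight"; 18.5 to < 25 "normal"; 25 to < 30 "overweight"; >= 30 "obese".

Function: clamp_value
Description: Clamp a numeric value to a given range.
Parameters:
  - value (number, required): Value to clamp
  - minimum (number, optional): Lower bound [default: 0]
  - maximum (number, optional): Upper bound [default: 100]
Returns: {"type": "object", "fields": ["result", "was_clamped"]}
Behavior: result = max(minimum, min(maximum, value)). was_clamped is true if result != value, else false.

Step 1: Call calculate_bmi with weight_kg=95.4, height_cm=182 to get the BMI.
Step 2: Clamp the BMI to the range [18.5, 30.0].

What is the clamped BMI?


Step 1: calculate_bmi(weight_kg=95.4, height_cm=182)
  height_m = 182 / 100 = 1.82
  bmi = 95.4 / 1.82^2 = 95.4 / 3.3124 = 28.800869 -> 28.8
  25 <= 28.8 < 30 -> overweight
  -> bmi = 28.8
Step 2: clamp_value(value=28.8, minimum=18.5, maximum=30.0)
  result = max(18.5, min(30.0, 28.8)) = max(18.5, 28.8) = 28.8
  was_clamped = (28.8 != 28.8) = false
  -> result = 28.8
28.8


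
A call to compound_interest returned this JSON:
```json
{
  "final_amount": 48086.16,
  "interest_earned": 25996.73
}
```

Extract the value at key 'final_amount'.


48086.16


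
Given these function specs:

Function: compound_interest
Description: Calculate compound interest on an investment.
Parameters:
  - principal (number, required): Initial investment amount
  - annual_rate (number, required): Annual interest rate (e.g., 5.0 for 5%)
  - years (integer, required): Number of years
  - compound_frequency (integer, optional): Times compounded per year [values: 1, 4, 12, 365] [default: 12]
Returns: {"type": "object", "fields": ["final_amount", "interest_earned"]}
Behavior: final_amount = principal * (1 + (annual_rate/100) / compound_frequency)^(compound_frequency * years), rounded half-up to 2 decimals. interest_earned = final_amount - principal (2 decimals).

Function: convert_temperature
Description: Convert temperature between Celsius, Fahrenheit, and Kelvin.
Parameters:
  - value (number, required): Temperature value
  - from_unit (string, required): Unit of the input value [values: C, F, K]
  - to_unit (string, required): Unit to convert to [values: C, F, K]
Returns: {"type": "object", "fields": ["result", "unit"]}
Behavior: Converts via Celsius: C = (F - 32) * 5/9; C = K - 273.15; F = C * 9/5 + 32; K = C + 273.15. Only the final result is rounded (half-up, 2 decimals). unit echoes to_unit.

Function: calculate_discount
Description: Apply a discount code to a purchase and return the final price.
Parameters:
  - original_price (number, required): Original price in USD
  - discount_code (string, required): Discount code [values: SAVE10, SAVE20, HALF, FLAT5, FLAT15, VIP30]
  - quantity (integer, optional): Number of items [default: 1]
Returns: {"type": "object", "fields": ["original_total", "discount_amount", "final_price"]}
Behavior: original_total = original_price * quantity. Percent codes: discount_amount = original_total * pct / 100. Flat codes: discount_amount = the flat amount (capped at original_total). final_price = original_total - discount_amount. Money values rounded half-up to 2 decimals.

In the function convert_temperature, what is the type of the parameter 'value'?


The convert_temperature spec declares:
  - value (number, required): Temperature value
Type:
number


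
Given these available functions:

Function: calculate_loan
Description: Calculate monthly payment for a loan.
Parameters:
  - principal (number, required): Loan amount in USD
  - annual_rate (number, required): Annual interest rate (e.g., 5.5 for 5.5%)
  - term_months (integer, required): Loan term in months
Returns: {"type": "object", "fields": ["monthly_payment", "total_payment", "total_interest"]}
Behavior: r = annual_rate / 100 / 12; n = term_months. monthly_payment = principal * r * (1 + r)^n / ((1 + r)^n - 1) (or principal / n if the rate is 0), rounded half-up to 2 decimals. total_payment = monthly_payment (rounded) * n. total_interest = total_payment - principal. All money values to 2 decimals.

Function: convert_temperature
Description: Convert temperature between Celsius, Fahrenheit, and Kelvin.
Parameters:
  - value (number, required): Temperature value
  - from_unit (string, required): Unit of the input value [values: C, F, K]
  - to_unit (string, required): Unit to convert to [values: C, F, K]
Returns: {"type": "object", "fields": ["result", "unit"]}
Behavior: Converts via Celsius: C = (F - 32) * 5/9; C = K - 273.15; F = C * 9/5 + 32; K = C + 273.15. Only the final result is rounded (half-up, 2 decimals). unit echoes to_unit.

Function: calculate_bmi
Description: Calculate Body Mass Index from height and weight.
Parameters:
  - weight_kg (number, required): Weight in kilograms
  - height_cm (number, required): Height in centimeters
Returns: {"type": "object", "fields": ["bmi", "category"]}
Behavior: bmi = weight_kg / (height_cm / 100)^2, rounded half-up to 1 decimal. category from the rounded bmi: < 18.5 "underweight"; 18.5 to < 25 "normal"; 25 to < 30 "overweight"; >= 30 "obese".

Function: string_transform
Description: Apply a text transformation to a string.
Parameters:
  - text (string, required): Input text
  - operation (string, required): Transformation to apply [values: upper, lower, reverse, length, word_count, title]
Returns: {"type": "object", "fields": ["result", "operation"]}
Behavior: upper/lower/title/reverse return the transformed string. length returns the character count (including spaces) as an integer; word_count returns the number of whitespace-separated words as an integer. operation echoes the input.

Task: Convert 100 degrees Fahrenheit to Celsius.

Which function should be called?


The task needs a function whose description is: Convert temperature between Celsius, Fahrenheit, and Kelvin.
convert_temperature


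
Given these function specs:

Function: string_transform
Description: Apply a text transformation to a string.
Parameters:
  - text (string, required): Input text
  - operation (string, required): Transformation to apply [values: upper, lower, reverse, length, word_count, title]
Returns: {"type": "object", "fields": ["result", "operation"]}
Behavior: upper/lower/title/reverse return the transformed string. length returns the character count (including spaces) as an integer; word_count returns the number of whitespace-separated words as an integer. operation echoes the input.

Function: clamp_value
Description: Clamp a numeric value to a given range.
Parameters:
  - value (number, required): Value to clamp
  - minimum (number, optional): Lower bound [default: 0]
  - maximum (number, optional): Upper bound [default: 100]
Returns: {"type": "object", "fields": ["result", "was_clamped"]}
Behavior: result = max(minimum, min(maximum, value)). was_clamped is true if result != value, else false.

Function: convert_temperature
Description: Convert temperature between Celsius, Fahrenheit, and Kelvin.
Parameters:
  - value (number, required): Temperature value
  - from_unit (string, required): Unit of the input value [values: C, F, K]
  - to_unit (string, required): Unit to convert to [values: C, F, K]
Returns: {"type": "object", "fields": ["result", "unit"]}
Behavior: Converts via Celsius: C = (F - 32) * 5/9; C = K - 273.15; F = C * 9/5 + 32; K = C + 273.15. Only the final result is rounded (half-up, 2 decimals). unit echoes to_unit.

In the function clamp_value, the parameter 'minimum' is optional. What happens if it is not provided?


The clamp_value spec declares:
  - minimum (number, optional): Lower bound [default: 0]
It defaults to 0


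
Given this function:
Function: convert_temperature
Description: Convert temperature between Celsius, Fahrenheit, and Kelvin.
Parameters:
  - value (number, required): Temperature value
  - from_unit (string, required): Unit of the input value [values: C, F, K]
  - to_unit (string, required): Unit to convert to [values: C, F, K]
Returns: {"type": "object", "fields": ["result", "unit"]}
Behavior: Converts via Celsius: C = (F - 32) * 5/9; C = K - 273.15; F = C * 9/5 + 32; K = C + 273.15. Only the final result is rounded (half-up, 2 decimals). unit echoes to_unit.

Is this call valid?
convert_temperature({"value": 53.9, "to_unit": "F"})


Checking required parameters...
Missing required parameter: from_unit
Invalid - missing required parameter 'from_unit'


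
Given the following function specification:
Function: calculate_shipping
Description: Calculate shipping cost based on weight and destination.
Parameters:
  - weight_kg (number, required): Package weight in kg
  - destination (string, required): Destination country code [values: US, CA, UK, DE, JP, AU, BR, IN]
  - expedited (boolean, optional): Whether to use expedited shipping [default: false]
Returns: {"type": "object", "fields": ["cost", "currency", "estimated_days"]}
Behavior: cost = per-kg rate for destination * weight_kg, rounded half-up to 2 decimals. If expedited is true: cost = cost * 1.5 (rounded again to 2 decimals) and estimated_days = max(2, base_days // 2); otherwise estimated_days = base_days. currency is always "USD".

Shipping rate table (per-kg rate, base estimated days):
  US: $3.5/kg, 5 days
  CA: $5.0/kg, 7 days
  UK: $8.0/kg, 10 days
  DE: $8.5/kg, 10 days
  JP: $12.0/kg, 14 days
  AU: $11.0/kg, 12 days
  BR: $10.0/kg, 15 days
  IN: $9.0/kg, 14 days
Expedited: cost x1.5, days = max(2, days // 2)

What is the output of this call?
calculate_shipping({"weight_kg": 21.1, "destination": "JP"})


Defaults applied: expedited=false
Rate for JP: $12.0/kg, base 14 days
cost = 12.0 * 21.1 = 253.2 -> 253.20
expedited not set/false: estimated_days = 14
Output:
{"cost": 253.2, "currency": "USD", "estimated_days": 14}


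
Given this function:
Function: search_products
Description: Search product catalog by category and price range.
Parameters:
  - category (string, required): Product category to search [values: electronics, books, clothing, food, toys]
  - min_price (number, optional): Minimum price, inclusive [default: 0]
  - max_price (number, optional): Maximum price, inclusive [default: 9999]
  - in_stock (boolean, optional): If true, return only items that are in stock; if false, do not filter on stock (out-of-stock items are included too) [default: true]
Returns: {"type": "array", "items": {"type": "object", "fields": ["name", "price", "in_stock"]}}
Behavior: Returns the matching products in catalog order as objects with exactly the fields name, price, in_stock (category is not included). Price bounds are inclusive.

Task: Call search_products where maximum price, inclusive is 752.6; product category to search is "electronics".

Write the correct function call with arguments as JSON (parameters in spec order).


Mapping each described value to its parameter name:
  'Maximum price, inclusive' -> max_price = 752.6
  'Product category to search' -> category = "electronics"
search_products({"category": "electronics", "max_price": 752.6})


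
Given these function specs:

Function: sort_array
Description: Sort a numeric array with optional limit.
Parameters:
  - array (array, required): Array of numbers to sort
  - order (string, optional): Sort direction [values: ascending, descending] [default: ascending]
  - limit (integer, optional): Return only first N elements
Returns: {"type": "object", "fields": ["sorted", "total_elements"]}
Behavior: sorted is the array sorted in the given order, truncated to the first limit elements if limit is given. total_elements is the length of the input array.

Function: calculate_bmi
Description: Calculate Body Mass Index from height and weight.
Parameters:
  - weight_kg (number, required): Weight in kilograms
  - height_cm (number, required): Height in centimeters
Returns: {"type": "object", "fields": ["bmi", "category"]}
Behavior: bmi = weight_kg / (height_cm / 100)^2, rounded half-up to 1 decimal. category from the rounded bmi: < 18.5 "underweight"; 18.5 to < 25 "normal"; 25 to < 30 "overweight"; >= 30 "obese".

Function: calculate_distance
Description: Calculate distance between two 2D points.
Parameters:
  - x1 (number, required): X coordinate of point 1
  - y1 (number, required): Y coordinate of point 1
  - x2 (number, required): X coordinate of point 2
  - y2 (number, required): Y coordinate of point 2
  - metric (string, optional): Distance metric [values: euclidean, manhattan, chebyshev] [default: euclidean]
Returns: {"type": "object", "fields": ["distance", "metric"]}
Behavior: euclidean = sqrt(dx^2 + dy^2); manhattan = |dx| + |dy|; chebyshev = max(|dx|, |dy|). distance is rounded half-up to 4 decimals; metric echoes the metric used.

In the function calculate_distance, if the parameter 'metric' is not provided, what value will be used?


The calculate_distance spec declares:
  - metric (string, optional): Distance metric [values: euclidean, manhattan, chebyshev] [default: euclidean]
Default:
euclidean


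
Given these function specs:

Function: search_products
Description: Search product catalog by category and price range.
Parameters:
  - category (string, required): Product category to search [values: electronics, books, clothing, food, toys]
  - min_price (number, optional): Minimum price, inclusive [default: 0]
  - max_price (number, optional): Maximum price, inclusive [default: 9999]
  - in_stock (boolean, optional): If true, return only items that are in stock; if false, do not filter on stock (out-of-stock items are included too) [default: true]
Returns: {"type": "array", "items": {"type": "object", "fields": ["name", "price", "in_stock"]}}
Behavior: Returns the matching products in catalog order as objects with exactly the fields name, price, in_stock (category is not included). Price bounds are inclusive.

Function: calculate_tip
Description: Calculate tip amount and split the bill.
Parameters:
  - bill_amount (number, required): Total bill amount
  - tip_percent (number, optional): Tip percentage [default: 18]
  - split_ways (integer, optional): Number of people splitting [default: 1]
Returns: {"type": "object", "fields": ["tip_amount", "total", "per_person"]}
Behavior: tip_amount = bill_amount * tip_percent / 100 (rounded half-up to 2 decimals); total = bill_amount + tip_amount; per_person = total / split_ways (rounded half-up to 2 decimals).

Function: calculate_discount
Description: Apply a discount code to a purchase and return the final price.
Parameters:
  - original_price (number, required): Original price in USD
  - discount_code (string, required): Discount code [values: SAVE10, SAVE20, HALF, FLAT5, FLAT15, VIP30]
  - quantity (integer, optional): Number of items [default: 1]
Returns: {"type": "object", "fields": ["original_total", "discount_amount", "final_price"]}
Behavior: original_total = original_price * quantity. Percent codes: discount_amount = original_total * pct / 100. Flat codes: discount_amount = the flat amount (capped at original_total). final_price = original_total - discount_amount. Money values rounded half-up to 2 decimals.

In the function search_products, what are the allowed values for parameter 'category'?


The search_products spec declares:
  - category (string, required): Product category to search [values: electronics, books, clothing, food, toys]
Allowed values:
electronics, books, clothing, food, toys


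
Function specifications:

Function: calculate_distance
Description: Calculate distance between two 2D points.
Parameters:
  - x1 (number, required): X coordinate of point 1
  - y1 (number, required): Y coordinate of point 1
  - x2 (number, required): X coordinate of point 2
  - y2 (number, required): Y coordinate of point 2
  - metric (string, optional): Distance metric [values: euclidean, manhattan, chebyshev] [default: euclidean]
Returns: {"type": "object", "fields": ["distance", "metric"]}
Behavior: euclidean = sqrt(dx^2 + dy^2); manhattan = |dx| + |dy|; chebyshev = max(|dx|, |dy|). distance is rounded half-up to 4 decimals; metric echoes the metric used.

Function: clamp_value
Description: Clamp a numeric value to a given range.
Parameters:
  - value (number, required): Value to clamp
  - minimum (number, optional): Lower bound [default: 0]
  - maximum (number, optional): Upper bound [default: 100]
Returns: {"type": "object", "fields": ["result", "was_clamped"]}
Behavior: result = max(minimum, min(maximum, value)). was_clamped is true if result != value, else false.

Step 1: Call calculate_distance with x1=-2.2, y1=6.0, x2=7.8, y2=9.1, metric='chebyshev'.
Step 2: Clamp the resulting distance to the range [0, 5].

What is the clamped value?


Step 1: calculate_distance (chebyshev)
  |dx| = |7.8 - -2.2| = 10; |dy| = |9.1 - 6| = 3.1
  chebyshev: max(10, 3.1) = 10
  Round to 4 decimals: 10.0
  -> distance = 10.0
Step 2: clamp_value(value=10.0, minimum=0, maximum=5)
  result = max(0, min(5, 10.0)) = max(0, 5) = 5
  was_clamped = (5 != 10.0) = true
  -> result = 5
5


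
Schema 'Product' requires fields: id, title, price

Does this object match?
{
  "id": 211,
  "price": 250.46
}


Checking required fields...
Missing: title
Invalid - missing required field 'title'


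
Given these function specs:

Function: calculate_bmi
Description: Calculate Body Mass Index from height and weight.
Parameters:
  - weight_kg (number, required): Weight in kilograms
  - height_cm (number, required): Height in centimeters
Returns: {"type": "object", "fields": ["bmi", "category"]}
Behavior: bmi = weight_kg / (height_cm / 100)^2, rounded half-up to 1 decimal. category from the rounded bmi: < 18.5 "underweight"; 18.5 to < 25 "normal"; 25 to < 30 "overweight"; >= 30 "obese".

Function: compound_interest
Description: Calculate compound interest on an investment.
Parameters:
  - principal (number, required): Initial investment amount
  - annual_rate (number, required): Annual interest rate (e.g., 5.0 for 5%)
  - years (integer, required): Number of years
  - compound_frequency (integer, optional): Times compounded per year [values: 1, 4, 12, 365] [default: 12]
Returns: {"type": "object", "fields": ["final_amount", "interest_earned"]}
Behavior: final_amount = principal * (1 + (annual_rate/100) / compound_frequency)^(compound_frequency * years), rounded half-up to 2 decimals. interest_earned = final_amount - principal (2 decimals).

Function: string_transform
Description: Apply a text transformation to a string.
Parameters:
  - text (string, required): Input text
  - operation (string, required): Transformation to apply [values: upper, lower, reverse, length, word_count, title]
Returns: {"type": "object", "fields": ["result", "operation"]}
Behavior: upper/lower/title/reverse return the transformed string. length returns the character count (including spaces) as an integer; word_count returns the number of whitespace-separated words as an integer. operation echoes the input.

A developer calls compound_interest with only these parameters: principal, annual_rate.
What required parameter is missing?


Required parameters: principal, annual_rate, years
Provided: principal, annual_rate
Missing: years
years
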